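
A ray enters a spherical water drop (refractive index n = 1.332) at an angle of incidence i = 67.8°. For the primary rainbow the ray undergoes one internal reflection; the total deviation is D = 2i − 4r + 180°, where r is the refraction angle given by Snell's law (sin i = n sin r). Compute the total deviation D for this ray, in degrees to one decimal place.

sin r = sin 67.8° / 1.332 = 0.9259/1.332 = 0.6951; r = 44.04°.
D = 2·67.8° − 4·44.04° + 180° = 135.60° − 176.14° + 180° = 139.46°.

139.5°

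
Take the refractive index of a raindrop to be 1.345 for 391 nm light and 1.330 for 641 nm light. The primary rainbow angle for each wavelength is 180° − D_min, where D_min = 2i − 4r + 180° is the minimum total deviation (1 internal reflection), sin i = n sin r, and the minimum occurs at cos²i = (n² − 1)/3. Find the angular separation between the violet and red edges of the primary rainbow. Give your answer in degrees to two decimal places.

2.15°

At 391 nm (n = 1.345): cos²i = 0.26967 → i = 58.715°, r = 39.448°, D_min = 139.635°, rainbow angle = 40.365°.
At 641 nm (n = 1.330): cos²i = 0.25630 → i = 59.585°, r = 40.422°, D_min = 137.484°, rainbow angle = 42.516°.
Angular width = |40.365° − 42.516°| = 2.152°.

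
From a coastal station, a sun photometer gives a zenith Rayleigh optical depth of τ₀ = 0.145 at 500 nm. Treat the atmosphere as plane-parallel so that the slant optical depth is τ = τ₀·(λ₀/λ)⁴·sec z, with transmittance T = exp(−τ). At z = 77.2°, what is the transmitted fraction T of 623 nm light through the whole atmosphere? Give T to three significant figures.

sec 77.2° = 4.5137.
τ = 0.145 × (500/623)⁴ × 4.5137 = 0.145 × 0.4149 × 4.5137 = 0.2715.
T = exp(−0.2715) = 0.7622.

0.762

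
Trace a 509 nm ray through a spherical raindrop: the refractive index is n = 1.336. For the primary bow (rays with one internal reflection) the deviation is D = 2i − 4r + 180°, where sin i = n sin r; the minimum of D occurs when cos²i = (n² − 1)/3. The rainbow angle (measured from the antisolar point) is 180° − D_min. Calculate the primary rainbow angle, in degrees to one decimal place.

41.6°

cos²i = (1.78490 − 1)/3 = 0.26163; i = arccos(0.51150) = 59.236°.
sin r = sin 59.236°/1.336 = 0.64318; r = 40.029°.
D_min = 2·59.236° − 4·40.029° + 180° = 138.356°.
Rainbow angle = 180° − D_min = 41.644°.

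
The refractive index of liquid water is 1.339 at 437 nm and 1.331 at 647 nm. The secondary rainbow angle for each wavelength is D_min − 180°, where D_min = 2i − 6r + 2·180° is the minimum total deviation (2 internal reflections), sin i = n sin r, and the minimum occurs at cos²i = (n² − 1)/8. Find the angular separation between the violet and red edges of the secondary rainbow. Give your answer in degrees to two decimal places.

At 437 nm (n = 1.339): cos²i = 0.09912 → i = 71.650°, r = 45.141°, D_min = 232.451°, rainbow angle = 52.451°.
At 647 nm (n = 1.331): cos²i = 0.09645 → i = 71.907°, r = 45.575°, D_min = 230.365°, rainbow angle = 50.365°.
Angular width = |52.451° − 50.365°| = 2.086°.

2.09°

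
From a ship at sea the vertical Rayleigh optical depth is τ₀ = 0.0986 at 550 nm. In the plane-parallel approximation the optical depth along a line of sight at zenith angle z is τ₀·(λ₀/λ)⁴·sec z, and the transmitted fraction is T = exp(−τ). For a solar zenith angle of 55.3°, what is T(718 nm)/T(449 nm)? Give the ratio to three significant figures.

1.39

Airmass: sec 55.3° = 1.7566.
τ(718 nm) = 0.0986 × (550/718)⁴ × 1.7566 = 0.0986 × 0.3443 × 1.7566 = 0.0596.
τ(449 nm) = 0.0986 × (550/449)⁴ × 1.7566 = 0.0986 × 2.2515 × 1.7566 = 0.3900.
T(718)/T(449) = exp(τ_B − τ_A) = exp(0.3303) = 1.3914.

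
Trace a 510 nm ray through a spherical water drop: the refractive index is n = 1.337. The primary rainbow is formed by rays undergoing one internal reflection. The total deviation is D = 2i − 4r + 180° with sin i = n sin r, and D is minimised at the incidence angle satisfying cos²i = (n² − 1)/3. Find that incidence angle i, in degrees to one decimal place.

59.2°

cos²i = (1.337² − 1)/3 = (1.78757 − 1)/3 = 0.26252.
cos i = 0.51237, so i = 59.178°.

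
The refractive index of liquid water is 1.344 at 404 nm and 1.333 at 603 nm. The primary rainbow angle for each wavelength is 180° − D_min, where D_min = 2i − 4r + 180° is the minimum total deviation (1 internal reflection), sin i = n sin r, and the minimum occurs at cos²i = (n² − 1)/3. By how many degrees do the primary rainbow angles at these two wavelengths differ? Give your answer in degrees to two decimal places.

1.57°

At 404 nm (n = 1.344): cos²i = 0.26878 → i = 58.772°, r = 39.512°, D_min = 139.495°, rainbow angle = 40.505°.
At 603 nm (n = 1.333): cos²i = 0.25896 → i = 59.410°, r = 40.225°, D_min = 137.922°, rainbow angle = 42.078°.
Angular width = |40.505° − 42.078°| = 1.573°.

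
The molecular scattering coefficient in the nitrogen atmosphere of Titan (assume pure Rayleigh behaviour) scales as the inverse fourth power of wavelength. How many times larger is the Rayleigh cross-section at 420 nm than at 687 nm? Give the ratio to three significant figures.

7.16

Rayleigh scattering ∝ λ⁻⁴, so the ratio of coefficients is the inverse fourth power of the wavelength ratio.
σ(420)/σ(687) = (687/420)⁴ = (1.6357)⁴ = 7.159.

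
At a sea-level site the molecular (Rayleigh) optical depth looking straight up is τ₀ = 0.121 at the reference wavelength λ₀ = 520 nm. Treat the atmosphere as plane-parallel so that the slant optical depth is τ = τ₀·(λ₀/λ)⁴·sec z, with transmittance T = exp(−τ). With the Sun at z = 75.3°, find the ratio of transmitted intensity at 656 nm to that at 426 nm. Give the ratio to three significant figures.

2.39

Airmass: sec 75.3° = 3.9408.
τ(656 nm) = 0.121 × (520/656)⁴ × 3.9408 = 0.121 × 0.3948 × 3.9408 = 0.1883.
τ(426 nm) = 0.121 × (520/426)⁴ × 3.9408 = 0.121 × 2.2201 × 3.9408 = 1.0586.
T(656)/T(426) = exp(τ_B − τ_A) = exp(0.8704) = 2.3878.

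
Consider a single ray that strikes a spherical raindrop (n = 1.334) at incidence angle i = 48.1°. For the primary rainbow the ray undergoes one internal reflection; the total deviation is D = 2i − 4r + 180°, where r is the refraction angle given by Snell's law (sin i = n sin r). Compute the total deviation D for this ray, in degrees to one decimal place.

140.5°

sin r = sin 48.1° / 1.334 = 0.7443/1.334 = 0.5580; r = 33.91°.
D = 2·48.1° − 4·33.91° + 180° = 96.20° − 135.66° + 180° = 140.54°.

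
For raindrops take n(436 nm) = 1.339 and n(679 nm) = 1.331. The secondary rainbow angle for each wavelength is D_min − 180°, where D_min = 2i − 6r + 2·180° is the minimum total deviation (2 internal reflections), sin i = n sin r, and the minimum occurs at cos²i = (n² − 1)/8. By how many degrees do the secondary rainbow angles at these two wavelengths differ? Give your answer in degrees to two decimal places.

2.09°

At 436 nm (n = 1.339): cos²i = 0.09912 → i = 71.650°, r = 45.141°, D_min = 232.451°, rainbow angle = 52.451°.
At 679 nm (n = 1.331): cos²i = 0.09645 → i = 71.907°, r = 45.575°, D_min = 230.365°, rainbow angle = 50.365°.
Angular width = |52.451° − 50.365°| = 2.086°.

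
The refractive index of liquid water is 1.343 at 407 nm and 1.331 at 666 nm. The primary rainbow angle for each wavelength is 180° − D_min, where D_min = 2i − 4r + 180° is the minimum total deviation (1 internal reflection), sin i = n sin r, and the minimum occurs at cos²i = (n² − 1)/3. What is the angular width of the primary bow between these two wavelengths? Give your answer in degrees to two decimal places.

At 407 nm (n = 1.343): cos²i = 0.26788 → i = 58.830°, r = 39.577°, D_min = 139.354°, rainbow angle = 40.646°.
At 666 nm (n = 1.331): cos²i = 0.25719 → i = 59.527°, r = 40.356°, D_min = 137.630°, rainbow angle = 42.370°.
Angular width = |40.646° − 42.370°| = 1.724°.

1.72°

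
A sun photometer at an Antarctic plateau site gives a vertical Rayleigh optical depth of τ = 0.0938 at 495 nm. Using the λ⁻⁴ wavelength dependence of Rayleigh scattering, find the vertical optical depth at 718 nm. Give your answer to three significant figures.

τ(718 nm) = τ(495 nm) × (495/718)⁴ = 0.0938 × (0.6894)⁴ = 0.0938 × 0.2259 = 0.0212.

0.0212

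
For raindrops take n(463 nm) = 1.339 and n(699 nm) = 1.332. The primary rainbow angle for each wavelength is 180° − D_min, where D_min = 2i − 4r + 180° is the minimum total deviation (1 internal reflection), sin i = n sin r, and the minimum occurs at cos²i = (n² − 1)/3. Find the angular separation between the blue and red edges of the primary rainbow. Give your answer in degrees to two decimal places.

At 463 nm (n = 1.339): cos²i = 0.26431 → i = 59.062°, r = 39.834°, D_min = 138.786°, rainbow angle = 41.214°.
At 699 nm (n = 1.332): cos²i = 0.25807 → i = 59.469°, r = 40.290°, D_min = 137.776°, rainbow angle = 42.224°.
Angular width = |41.214° − 42.224°| = 1.010°.

1.01°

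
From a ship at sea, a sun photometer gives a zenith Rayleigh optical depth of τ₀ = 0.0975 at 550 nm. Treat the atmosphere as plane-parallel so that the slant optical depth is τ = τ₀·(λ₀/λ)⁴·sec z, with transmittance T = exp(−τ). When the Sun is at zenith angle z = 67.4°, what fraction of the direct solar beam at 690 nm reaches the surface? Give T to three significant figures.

sec 67.4° = 2.6022.
τ = 0.0975 × (550/690)⁴ × 2.6022 = 0.0975 × 0.4037 × 2.6022 = 0.1024.
T = exp(−0.1024) = 0.9026.

0.903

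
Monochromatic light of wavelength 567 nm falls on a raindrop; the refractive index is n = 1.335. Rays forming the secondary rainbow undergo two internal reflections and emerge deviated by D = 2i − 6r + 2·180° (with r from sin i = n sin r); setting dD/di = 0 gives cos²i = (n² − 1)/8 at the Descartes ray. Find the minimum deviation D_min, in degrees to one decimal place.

231.4°

cos²i = (1.78222 − 1)/8 = 0.09778; i = arccos(0.31269) = 71.778°.
sin r = sin 71.778°/1.335 = 0.71150; r = 45.357°.
D_min = 2·71.778° − 6·45.357° + 360° = 231.414°.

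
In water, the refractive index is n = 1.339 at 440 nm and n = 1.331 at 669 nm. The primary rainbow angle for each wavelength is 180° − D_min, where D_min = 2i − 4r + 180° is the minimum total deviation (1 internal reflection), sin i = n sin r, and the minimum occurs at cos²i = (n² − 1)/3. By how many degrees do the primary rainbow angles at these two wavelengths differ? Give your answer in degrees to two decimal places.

At 440 nm (n = 1.339): cos²i = 0.26431 → i = 59.062°, r = 39.834°, D_min = 138.786°, rainbow angle = 41.214°.
At 669 nm (n = 1.331): cos²i = 0.25719 → i = 59.527°, r = 40.356°, D_min = 137.630°, rainbow angle = 42.370°.
Angular width = |41.214° − 42.370°| = 1.156°.

1.16°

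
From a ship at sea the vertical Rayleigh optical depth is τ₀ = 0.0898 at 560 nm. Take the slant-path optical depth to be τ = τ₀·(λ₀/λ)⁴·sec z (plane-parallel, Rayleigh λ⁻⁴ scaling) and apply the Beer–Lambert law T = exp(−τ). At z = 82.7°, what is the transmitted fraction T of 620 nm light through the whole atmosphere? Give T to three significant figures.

sec 82.7° = 7.8700.
τ = 0.0898 × (560/620)⁴ × 7.8700 = 0.0898 × 0.6656 × 7.8700 = 0.4704.
T = exp(−0.4704) = 0.6248.

0.625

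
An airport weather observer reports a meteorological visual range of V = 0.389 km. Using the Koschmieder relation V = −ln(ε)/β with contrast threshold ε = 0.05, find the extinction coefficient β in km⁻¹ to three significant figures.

β = −ln(0.05) / V = 2.996 / 0.389 = 7.7011 km⁻¹.

7.70 km⁻¹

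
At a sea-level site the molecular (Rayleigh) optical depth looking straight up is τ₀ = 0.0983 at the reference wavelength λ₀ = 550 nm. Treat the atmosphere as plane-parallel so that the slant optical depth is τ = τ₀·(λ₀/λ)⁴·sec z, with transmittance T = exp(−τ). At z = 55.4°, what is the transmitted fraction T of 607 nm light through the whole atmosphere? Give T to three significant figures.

sec 55.4° = 1.7610.
τ = 0.0983 × (550/607)⁴ × 1.7610 = 0.0983 × 0.6741 × 1.7610 = 0.1167.
T = exp(−0.1167) = 0.8899.

0.890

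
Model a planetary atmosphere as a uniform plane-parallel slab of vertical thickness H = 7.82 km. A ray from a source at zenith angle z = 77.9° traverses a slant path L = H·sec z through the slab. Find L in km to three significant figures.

37.3 km

sec z = 1/cos 77.9° = 4.7706.
L = 7.82 × 4.7706 = 37.306 km.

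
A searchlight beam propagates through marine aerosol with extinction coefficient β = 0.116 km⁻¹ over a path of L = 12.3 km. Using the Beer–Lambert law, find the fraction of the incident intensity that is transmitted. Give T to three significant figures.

τ = β·L = 0.116 × 12.3 = 1.4268.
T = exp(−1.4268) = 0.2401.

0.240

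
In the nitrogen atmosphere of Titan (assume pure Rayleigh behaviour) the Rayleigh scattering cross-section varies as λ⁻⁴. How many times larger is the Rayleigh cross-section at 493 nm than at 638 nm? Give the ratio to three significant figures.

Rayleigh scattering ∝ λ⁻⁴, so the ratio of coefficients is the inverse fourth power of the wavelength ratio.
σ(493)/σ(638) = (638/493)⁴ = (1.2941)⁴ = 2.805.

2.80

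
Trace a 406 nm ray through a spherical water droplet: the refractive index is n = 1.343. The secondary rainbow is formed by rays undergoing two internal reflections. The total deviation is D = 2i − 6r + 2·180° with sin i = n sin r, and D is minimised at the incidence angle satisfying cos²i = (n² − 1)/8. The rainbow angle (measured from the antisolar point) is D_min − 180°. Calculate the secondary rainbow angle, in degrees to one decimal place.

53.5°

cos²i = (1.80365 − 1)/8 = 0.10046; i = arccos(0.31695) = 71.522°.
sin r = sin 71.522°/1.343 = 0.70621; r = 44.928°.
D_min = 2·71.522° − 6·44.928° + 360° = 233.478°.
Rainbow angle = D_min − 180° = 53.478°.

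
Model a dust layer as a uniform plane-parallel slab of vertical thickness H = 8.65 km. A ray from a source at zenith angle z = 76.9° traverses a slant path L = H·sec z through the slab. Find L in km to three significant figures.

sec z = 1/cos 76.9° = 4.4121.
L = 8.65 × 4.4121 = 38.164 km.

38.2 km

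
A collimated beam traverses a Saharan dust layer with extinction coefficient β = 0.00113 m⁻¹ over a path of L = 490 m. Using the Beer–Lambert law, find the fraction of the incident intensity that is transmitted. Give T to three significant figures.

τ = β·L = 0.00113 × 490 = 0.5537.
T = exp(−0.5537) = 0.5748.

0.575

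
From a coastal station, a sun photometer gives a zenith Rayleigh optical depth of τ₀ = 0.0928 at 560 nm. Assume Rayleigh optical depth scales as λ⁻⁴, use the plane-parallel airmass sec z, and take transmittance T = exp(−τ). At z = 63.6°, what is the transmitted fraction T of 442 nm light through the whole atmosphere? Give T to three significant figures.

sec 63.6° = 2.2490.
τ = 0.0928 × (560/442)⁴ × 2.2490 = 0.0928 × 2.5767 × 2.2490 = 0.5378.
T = exp(−0.5378) = 0.5840.

0.584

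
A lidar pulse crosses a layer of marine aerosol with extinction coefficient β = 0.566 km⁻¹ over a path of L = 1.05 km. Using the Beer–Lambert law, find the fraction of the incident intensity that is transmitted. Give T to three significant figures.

0.552

τ = β·L = 0.566 × 1.05 = 0.5943.
T = exp(−0.5943) = 0.5519.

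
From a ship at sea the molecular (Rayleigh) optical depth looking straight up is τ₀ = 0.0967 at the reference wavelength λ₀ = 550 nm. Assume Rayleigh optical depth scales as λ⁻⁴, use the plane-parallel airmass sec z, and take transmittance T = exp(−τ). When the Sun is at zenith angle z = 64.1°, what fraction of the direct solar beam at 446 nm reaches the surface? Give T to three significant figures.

sec 64.1° = 2.2894.
τ = 0.0967 × (550/446)⁴ × 2.2894 = 0.0967 × 2.3127 × 2.2894 = 0.5120.
T = exp(−0.5120) = 0.5993.

0.599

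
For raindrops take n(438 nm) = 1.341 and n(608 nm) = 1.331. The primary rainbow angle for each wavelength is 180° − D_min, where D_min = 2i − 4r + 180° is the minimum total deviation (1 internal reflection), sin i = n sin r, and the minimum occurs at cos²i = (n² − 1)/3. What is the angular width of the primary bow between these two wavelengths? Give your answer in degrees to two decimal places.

1.44°

At 438 nm (n = 1.341): cos²i = 0.26609 → i = 58.946°, r = 39.705°, D_min = 139.071°, rainbow angle = 40.929°.
At 608 nm (n = 1.331): cos²i = 0.25719 → i = 59.527°, r = 40.356°, D_min = 137.630°, rainbow angle = 42.370°.
Angular width = |40.929° − 42.370°| = 1.441°.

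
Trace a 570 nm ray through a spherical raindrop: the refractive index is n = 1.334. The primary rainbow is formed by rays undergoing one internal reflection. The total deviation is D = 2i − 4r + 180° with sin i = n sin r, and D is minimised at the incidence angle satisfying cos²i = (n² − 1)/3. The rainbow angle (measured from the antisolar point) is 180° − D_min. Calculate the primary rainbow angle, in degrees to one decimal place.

41.9°

cos²i = (1.77956 − 1)/3 = 0.25985; i = arccos(0.50976) = 59.352°.
sin r = sin 59.352°/1.334 = 0.64492; r = 40.159°.
D_min = 2·59.352° − 4·40.159° + 180° = 138.067°.
Rainbow angle = 180° − D_min = 41.933°.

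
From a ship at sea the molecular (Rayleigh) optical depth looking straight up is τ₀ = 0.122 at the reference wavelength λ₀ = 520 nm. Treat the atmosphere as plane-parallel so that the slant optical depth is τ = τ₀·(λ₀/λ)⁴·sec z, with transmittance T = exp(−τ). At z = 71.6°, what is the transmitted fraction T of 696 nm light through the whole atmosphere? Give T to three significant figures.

sec 71.6° = 3.1681.
τ = 0.122 × (520/696)⁴ × 3.1681 = 0.122 × 0.3116 × 3.1681 = 0.1204.
T = exp(−0.1204) = 0.8865.

0.887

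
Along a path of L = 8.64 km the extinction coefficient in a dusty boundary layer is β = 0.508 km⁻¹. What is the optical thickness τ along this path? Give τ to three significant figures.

4.39

τ = β·L = 0.508 × 8.64 = 4.3891.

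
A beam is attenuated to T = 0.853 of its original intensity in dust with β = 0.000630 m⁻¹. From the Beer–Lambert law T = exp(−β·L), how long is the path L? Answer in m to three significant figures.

252 m

Beer–Lambert: T = exp(−βL) ⇒ L = −ln(T)/β = −ln(0.853)/0.000630 = 0.1590/0.000630 = 252.4 m.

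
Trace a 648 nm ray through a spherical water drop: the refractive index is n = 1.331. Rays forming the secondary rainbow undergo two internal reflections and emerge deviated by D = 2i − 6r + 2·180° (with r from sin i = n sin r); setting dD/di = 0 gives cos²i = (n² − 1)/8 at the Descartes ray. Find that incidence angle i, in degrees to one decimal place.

cos²i = (1.331² − 1)/8 = (1.77156 − 1)/8 = 0.09645.
cos i = 0.31056, so i = 71.907°.

71.9°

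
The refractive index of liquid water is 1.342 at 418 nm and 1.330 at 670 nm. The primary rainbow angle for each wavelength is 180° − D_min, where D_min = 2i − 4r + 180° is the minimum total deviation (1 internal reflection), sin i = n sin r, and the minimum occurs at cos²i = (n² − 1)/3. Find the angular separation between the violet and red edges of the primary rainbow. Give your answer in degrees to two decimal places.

1.73°

At 418 nm (n = 1.342): cos²i = 0.26699 → i = 58.888°, r = 39.641°, D_min = 139.213°, rainbow angle = 40.787°.
At 670 nm (n = 1.330): cos²i = 0.25630 → i = 59.585°, r = 40.422°, D_min = 137.484°, rainbow angle = 42.516°.
Angular width = |40.787° − 42.516°| = 1.729°.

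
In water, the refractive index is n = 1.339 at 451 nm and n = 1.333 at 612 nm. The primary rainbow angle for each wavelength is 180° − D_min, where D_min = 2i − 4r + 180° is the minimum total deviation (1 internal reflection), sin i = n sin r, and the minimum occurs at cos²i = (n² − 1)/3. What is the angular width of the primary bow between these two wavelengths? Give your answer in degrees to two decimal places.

0.86°

At 451 nm (n = 1.339): cos²i = 0.26431 → i = 59.062°, r = 39.834°, D_min = 138.786°, rainbow angle = 41.214°.
At 612 nm (n = 1.333): cos²i = 0.25896 → i = 59.410°, r = 40.225°, D_min = 137.922°, rainbow angle = 42.078°.
Angular width = |41.214° − 42.078°| = 0.865°.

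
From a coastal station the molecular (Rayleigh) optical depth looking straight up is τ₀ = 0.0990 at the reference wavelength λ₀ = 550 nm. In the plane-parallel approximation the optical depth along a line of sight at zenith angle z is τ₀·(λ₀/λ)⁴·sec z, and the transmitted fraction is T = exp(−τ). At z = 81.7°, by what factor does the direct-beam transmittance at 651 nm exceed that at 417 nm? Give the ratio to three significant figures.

Airmass: sec 81.7° = 6.9273.
τ(651 nm) = 0.0990 × (550/651)⁴ × 6.9273 = 0.0990 × 0.5095 × 6.9273 = 0.3494.
τ(417 nm) = 0.0990 × (550/417)⁴ × 6.9273 = 0.0990 × 3.0263 × 6.9273 = 2.0754.
T(651)/T(417) = exp(τ_B − τ_A) = exp(1.7260) = 5.6182.

5.62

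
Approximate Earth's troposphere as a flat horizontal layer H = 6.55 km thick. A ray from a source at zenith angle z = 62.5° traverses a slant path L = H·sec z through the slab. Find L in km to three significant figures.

14.2 km

sec z = 1/cos 62.5° = 2.1657.
L = 6.55 × 2.1657 = 14.185 km.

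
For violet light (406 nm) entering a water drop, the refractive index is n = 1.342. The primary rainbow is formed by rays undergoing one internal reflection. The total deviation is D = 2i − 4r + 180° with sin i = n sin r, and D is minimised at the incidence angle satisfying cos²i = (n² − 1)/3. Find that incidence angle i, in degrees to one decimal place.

58.9°

cos²i = (1.342² − 1)/3 = (1.80096 − 1)/3 = 0.26699.
cos i = 0.51671, so i = 58.888°.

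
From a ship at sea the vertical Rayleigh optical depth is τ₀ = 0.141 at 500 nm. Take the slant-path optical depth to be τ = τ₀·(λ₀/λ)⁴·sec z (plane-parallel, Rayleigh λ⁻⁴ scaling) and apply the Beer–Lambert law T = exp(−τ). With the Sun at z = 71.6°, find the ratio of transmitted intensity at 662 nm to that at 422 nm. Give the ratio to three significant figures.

2.09

Airmass: sec 71.6° = 3.1681.
τ(662 nm) = 0.141 × (500/662)⁴ × 3.1681 = 0.141 × 0.3254 × 3.1681 = 0.1454.
τ(422 nm) = 0.141 × (500/422)⁴ × 3.1681 = 0.141 × 1.9707 × 3.1681 = 0.8803.
T(662)/T(422) = exp(τ_B − τ_A) = exp(0.7350) = 2.0854.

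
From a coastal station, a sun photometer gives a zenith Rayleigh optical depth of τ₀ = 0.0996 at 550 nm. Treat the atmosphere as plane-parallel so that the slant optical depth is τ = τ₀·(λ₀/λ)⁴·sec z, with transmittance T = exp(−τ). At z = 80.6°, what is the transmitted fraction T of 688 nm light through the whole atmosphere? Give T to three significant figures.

0.780

sec 80.6° = 6.1227.
τ = 0.0996 × (550/688)⁴ × 6.1227 = 0.0996 × 0.4084 × 6.1227 = 0.2491.
T = exp(−0.2491) = 0.7795.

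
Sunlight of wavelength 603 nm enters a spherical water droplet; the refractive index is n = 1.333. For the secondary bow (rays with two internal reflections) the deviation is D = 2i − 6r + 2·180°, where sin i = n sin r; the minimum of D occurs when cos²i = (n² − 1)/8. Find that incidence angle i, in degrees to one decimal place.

cos²i = (1.333² − 1)/8 = (1.77689 − 1)/8 = 0.09711.
cos i = 0.31163, so i = 71.843°.

71.8°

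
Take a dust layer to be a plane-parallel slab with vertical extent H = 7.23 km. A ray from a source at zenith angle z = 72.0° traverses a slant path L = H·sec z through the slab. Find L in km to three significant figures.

sec z = 1/cos 72.0° = 3.2361.
L = 7.23 × 3.2361 = 23.397 km.

23.4 km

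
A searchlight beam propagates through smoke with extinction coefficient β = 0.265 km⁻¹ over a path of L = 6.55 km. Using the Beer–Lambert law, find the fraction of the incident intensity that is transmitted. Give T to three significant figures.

τ = β·L = 0.265 × 6.55 = 1.7358.
T = exp(−1.7358) = 0.1763.

0.176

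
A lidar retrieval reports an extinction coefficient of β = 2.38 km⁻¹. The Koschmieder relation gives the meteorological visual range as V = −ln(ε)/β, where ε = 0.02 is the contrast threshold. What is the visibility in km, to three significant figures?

1.64 km

V = −ln(0.02) / 2.38 = 3.912 / 2.38 = 1.6437 km.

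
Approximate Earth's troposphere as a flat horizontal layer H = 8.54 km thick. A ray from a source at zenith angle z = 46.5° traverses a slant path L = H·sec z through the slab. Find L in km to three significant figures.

12.4 km

sec z = 1/cos 46.5° = 1.4527.
L = 8.54 × 1.4527 = 12.406 km.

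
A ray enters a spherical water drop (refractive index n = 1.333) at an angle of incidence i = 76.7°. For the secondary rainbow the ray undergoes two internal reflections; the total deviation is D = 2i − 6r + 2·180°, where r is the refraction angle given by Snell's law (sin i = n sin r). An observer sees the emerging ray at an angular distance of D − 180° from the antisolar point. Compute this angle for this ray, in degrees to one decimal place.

52.0°

sin r = sin 76.7° / 1.333 = 0.9732/1.333 = 0.7301; r = 46.89°.
D = 2·76.7° − 6·46.89° + 2·180° = 153.40° − 281.35° + 360° = 232.05°.
Angle from antisolar point = D − 180° = 52.05°.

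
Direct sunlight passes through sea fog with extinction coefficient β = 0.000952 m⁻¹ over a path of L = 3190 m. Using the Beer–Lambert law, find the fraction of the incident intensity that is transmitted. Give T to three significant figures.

τ = β·L = 0.000952 × 3190 = 3.0369.
T = exp(−3.0369) = 0.0480.

0.0480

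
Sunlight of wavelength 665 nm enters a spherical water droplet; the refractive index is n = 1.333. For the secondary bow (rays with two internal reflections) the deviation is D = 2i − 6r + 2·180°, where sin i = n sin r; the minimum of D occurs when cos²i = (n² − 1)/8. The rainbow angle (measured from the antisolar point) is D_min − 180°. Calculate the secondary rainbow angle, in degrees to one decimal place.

50.9°

cos²i = (1.77689 − 1)/8 = 0.09711; i = arccos(0.31163) = 71.843°.
sin r = sin 71.843°/1.333 = 0.71283; r = 45.466°.
D_min = 2·71.843° − 6·45.466° + 360° = 230.891°.
Rainbow angle = D_min − 180° = 50.891°.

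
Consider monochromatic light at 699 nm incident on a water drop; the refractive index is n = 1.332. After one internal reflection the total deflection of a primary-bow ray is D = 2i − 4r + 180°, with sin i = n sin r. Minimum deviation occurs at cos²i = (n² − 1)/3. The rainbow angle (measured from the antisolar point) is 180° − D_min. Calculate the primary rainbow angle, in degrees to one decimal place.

cos²i = (1.77422 − 1)/3 = 0.25807; i = arccos(0.50801) = 59.469°.
sin r = sin 59.469°/1.332 = 0.64666; r = 40.290°.
D_min = 2·59.469° − 4·40.290° + 180° = 137.776°.
Rainbow angle = 180° − D_min = 42.224°.

42.2°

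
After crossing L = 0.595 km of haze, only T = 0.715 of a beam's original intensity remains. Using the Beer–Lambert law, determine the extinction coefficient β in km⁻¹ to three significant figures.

Beer–Lambert: T = exp(−βL) ⇒ β = −ln(T)/L = −ln(0.715)/0.595 = 0.3355/0.595 = 0.5638 km⁻¹.

0.564 km⁻¹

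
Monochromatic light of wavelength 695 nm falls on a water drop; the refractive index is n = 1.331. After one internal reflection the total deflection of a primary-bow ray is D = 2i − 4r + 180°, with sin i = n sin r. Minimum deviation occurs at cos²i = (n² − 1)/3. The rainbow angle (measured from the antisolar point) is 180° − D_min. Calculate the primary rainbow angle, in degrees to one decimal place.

cos²i = (1.77156 − 1)/3 = 0.25719; i = arccos(0.50714) = 59.527°.
sin r = sin 59.527°/1.331 = 0.64753; r = 40.356°.
D_min = 2·59.527° − 4·40.356° + 180° = 137.630°.
Rainbow angle = 180° − D_min = 42.370°.

42.4°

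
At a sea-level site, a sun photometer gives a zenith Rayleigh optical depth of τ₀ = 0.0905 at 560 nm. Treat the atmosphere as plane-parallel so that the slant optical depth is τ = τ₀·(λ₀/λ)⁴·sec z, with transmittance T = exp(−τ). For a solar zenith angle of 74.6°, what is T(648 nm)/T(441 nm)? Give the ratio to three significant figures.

Airmass: sec 74.6° = 3.7657.
τ(648 nm) = 0.0905 × (560/648)⁴ × 3.7657 = 0.0905 × 0.5578 × 3.7657 = 0.1901.
τ(441 nm) = 0.0905 × (560/441)⁴ × 3.7657 = 0.0905 × 2.6001 × 3.7657 = 0.8861.
T(648)/T(441) = exp(τ_B − τ_A) = exp(0.6960) = 2.0058.

2.01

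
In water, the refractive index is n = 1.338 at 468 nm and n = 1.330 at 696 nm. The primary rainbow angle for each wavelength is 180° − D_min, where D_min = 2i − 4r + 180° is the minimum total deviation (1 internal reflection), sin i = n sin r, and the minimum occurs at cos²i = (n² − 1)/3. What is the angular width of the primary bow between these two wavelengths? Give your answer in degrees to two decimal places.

At 468 nm (n = 1.338): cos²i = 0.26341 → i = 59.120°, r = 39.899°, D_min = 138.643°, rainbow angle = 41.357°.
At 696 nm (n = 1.330): cos²i = 0.25630 → i = 59.585°, r = 40.422°, D_min = 137.484°, rainbow angle = 42.516°.
Angular width = |41.357° − 42.516°| = 1.160°.

1.16°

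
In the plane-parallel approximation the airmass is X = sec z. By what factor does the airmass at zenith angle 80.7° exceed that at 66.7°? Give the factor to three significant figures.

2.45

X(80.7°)/X(66.7°) = sec 80.7° / sec 66.7° = cos 66.7° / cos 80.7° = 0.3955/0.1616 = 2.4476.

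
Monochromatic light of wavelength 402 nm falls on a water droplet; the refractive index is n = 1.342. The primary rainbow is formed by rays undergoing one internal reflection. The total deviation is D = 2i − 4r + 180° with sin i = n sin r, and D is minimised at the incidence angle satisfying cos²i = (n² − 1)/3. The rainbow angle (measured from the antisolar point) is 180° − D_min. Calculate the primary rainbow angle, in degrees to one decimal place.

cos²i = (1.80096 − 1)/3 = 0.26699; i = arccos(0.51671) = 58.888°.
sin r = sin 58.888°/1.342 = 0.63797; r = 39.641°.
D_min = 2·58.888° − 4·39.641° + 180° = 139.213°.
Rainbow angle = 180° − D_min = 40.787°.

40.8°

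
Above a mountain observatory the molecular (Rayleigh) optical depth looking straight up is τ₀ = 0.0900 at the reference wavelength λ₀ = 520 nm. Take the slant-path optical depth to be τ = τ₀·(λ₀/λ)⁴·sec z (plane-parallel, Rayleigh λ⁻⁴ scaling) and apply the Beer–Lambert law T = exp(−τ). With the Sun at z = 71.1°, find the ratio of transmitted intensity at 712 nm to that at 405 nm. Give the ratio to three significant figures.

1.97

Airmass: sec 71.1° = 3.0872.
τ(712 nm) = 0.0900 × (520/712)⁴ × 3.0872 = 0.0900 × 0.2845 × 3.0872 = 0.0790.
τ(405 nm) = 0.0900 × (520/405)⁴ × 3.0872 = 0.0900 × 2.7176 × 3.0872 = 0.7551.
T(712)/T(405) = exp(τ_B − τ_A) = exp(0.6760) = 1.9661.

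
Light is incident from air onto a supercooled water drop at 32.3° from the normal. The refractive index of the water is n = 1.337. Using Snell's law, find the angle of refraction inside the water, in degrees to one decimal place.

23.6°

Snell: sin θ_r = sin θ_i / n = sin 32.3° / 1.337 = 0.5344 / 1.337 = 0.3997.
θ_r = arcsin(0.3997) = 23.56°.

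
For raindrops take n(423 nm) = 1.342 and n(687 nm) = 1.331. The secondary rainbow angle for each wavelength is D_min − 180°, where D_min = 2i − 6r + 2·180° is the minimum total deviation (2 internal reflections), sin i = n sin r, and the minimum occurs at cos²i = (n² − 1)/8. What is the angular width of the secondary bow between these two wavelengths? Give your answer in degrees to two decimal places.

At 423 nm (n = 1.342): cos²i = 0.10012 → i = 71.554°, r = 44.981°, D_min = 233.222°, rainbow angle = 53.222°.
At 687 nm (n = 1.331): cos²i = 0.09645 → i = 71.907°, r = 45.575°, D_min = 230.365°, rainbow angle = 50.365°.
Angular width = |53.222° − 50.365°| = 2.857°.

2.86°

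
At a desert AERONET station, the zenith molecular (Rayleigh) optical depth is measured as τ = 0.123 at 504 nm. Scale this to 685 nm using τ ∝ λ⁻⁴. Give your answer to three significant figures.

τ(685 nm) = τ(504 nm) × (504/685)⁴ = 0.123 × (0.7358)⁴ = 0.123 × 0.2931 = 0.0360.

0.0360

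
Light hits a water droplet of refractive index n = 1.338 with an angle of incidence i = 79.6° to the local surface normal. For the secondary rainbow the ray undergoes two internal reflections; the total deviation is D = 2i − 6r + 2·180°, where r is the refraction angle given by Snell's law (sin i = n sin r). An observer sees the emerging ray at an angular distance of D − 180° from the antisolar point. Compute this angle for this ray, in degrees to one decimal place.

sin r = sin 79.6° / 1.338 = 0.9836/1.338 = 0.7351; r = 47.32°.
D = 2·79.6° − 6·47.32° + 2·180° = 159.20° − 283.90° + 360° = 235.30°.
Angle from antisolar point = D − 180° = 55.30°.

55.3°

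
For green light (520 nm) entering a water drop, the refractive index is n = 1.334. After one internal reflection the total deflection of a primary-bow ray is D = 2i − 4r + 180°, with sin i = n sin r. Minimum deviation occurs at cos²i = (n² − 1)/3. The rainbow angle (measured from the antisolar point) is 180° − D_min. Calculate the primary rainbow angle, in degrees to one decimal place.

cos²i = (1.77956 − 1)/3 = 0.25985; i = arccos(0.50976) = 59.352°.
sin r = sin 59.352°/1.334 = 0.64492; r = 40.159°.
D_min = 2·59.352° − 4·40.159° + 180° = 138.067°.
Rainbow angle = 180° − D_min = 41.933°.

41.9°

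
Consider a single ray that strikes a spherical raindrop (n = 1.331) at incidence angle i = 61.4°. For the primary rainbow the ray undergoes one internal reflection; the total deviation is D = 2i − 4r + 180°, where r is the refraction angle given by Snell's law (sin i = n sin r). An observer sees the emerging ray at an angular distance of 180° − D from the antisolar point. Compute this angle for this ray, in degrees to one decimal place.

42.3°

sin r = sin 61.4° / 1.331 = 0.8780/1.331 = 0.6596; r = 41.27°.
D = 2·61.4° − 4·41.27° + 180° = 122.80° − 165.09° + 180° = 137.71°.
Angle from antisolar point = 180° − D = 42.29°.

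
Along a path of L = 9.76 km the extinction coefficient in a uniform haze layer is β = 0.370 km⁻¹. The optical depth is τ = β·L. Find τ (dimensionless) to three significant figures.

τ = β·L = 0.370 × 9.76 = 3.6112.

3.61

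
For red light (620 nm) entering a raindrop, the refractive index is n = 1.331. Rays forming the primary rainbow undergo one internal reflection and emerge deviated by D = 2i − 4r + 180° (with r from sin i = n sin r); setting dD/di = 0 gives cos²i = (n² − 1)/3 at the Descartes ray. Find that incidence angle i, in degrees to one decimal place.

cos²i = (1.331² − 1)/3 = (1.77156 − 1)/3 = 0.25719.
cos i = 0.50714, so i = 59.527°.

59.5°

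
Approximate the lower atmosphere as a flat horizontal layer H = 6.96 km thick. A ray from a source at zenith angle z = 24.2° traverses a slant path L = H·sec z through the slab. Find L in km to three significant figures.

sec z = 1/cos 24.2° = 1.0963.
L = 6.96 × 1.0963 = 7.631 km.

7.63 km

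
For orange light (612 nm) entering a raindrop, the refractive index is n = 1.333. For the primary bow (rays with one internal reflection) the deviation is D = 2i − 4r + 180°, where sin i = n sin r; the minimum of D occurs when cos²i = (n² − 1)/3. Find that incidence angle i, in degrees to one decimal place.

59.4°

cos²i = (1.333² − 1)/3 = (1.77689 − 1)/3 = 0.25896.
cos i = 0.50888, so i = 59.410°.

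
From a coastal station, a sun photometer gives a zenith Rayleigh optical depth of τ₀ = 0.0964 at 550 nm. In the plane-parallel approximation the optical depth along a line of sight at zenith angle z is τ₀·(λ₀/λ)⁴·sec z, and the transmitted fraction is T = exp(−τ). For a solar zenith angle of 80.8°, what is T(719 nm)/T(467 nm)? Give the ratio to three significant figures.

Airmass: sec 80.8° = 6.2546.
τ(719 nm) = 0.0964 × (550/719)⁴ × 6.2546 = 0.0964 × 0.3424 × 6.2546 = 0.2064.
τ(467 nm) = 0.0964 × (550/467)⁴ × 6.2546 = 0.0964 × 1.9239 × 6.2546 = 1.1600.
T(719)/T(467) = exp(τ_B − τ_A) = exp(0.9536) = 2.5949.

2.59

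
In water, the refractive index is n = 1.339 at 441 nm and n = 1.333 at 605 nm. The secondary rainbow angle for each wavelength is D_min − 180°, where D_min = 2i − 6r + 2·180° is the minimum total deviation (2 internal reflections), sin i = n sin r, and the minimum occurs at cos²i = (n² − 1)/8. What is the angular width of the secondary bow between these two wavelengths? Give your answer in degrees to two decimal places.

1.56°

At 441 nm (n = 1.339): cos²i = 0.09912 → i = 71.650°, r = 45.141°, D_min = 232.451°, rainbow angle = 52.451°.
At 605 nm (n = 1.333): cos²i = 0.09711 → i = 71.843°, r = 45.466°, D_min = 230.891°, rainbow angle = 50.891°.
Angular width = |52.451° − 50.891°| = 1.560°.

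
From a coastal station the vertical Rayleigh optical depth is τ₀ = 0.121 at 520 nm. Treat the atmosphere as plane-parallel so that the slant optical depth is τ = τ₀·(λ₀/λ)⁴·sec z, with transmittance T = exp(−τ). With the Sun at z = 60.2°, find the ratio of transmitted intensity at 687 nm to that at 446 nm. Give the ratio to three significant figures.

Airmass: sec 60.2° = 2.0122.
τ(687 nm) = 0.121 × (520/687)⁴ × 2.0122 = 0.121 × 0.3282 × 2.0122 = 0.0799.
τ(446 nm) = 0.121 × (520/446)⁴ × 2.0122 = 0.121 × 1.8479 × 2.0122 = 0.4499.
T(687)/T(446) = exp(τ_B − τ_A) = exp(0.3700) = 1.4477.

1.45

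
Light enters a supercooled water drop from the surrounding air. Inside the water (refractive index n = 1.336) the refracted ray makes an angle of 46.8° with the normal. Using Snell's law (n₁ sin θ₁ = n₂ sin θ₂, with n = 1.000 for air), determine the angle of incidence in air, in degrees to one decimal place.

Snell: sin θ_i = n · sin θ_r = 1.336 × sin 46.8° = 1.336 × 0.7290 = 0.9739.
θ_i = arcsin(0.9739) = 76.88°.

76.9°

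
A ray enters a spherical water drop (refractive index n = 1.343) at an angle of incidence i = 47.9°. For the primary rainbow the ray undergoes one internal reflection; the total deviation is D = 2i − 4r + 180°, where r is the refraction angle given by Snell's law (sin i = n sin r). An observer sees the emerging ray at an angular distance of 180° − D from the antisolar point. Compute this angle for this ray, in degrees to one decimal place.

sin r = sin 47.9° / 1.343 = 0.7420/1.343 = 0.5525; r = 33.54°.
D = 2·47.9° − 4·33.54° + 180° = 95.80° − 134.15° + 180° = 141.65°.
Angle from antisolar point = 180° − D = 38.35°.

38.3°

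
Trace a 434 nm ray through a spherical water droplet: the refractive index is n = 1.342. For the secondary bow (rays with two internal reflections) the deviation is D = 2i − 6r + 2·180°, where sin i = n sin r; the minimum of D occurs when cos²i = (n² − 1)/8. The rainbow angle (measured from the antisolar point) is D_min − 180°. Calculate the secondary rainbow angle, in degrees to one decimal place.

53.2°

cos²i = (1.80096 − 1)/8 = 0.10012; i = arccos(0.31642) = 71.554°.
sin r = sin 71.554°/1.342 = 0.70687; r = 44.981°.
D_min = 2·71.554° − 6·44.981° + 360° = 233.222°.
Rainbow angle = D_min − 180° = 53.222°.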